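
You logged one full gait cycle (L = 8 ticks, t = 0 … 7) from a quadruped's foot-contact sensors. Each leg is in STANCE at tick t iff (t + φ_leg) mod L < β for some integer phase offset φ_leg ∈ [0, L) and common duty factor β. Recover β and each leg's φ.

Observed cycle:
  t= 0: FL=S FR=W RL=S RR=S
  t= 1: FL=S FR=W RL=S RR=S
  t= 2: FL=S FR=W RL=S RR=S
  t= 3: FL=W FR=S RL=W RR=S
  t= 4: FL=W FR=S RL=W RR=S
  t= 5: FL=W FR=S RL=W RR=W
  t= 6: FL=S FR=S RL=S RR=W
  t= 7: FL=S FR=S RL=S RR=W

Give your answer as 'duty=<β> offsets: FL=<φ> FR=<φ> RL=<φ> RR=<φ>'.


duty=5 offsets: FL=2 FR=5 RL=2 RR=0

duty β = stance ticks per leg = 5
FL: stance ticks = 5; W→S at t=6 → φ=2
FR: stance ticks = 5; W→S at t=3 → φ=5
RL: stance ticks = 5; W→S at t=6 → φ=2
RR: stance ticks = 5; W→S at t=0 → φ=0


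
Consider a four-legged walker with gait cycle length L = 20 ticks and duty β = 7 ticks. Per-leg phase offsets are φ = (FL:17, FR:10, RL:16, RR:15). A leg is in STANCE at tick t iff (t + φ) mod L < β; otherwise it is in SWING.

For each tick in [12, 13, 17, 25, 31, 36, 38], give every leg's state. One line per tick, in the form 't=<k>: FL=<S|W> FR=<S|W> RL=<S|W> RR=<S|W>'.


t=12: FL=W FR=S RL=W RR=W
t=13: FL=W FR=S RL=W RR=W
t=17: FL=W FR=W RL=W RR=W
t=25: FL=S FR=W RL=S RR=S
t=31: FL=W FR=S RL=W RR=S
t=36: FL=W FR=S RL=W RR=W
t=38: FL=W FR=W RL=W RR=W

t=12: phase=(9,2,8,7) vs β=7 → FL=W FR=S RL=W RR=W
t=13: phase=(10,3,9,8) vs β=7 → FL=W FR=S RL=W RR=W
t=17: phase=(14,7,13,12) vs β=7 → FL=W FR=W RL=W RR=W
t=25: phase=(2,15,1,0) vs β=7 → FL=S FR=W RL=S RR=S
t=31: phase=(8,1,7,6) vs β=7 → FL=W FR=S RL=W RR=S
t=36: phase=(13,6,12,11) vs β=7 → FL=W FR=S RL=W RR=W
t=38: phase=(15,8,14,13) vs β=7 → FL=W FR=W RL=W RR=W


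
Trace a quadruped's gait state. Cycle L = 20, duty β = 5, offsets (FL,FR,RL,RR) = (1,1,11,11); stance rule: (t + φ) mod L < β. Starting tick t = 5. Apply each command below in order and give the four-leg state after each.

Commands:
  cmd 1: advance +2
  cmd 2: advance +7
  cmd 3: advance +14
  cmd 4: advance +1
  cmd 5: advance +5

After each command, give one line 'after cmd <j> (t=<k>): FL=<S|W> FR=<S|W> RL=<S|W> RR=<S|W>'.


start t=5: FL=W FR=W RL=W RR=W
cmd 1: advance +2 → t=7, phase=(8,8,18,18) → FL=W FR=W RL=W RR=W
cmd 2: advance +7 → t=14, phase=(15,15,5,5) → FL=W FR=W RL=W RR=W
cmd 3: advance +14 → t=28, phase=(9,9,19,19) → FL=W FR=W RL=W RR=W
cmd 4: advance +1 → t=29, phase=(10,10,0,0) → FL=W FR=W RL=S RR=S
cmd 5: advance +5 → t=34, phase=(15,15,5,5) → FL=W FR=W RL=W RR=W

after cmd 1 (t=7): FL=W FR=W RL=W RR=W
after cmd 2 (t=14): FL=W FR=W RL=W RR=W
after cmd 3 (t=28): FL=W FR=W RL=W RR=W
after cmd 4 (t=29): FL=W FR=W RL=S RR=S
after cmd 5 (t=34): FL=W FR=W RL=W RR=W


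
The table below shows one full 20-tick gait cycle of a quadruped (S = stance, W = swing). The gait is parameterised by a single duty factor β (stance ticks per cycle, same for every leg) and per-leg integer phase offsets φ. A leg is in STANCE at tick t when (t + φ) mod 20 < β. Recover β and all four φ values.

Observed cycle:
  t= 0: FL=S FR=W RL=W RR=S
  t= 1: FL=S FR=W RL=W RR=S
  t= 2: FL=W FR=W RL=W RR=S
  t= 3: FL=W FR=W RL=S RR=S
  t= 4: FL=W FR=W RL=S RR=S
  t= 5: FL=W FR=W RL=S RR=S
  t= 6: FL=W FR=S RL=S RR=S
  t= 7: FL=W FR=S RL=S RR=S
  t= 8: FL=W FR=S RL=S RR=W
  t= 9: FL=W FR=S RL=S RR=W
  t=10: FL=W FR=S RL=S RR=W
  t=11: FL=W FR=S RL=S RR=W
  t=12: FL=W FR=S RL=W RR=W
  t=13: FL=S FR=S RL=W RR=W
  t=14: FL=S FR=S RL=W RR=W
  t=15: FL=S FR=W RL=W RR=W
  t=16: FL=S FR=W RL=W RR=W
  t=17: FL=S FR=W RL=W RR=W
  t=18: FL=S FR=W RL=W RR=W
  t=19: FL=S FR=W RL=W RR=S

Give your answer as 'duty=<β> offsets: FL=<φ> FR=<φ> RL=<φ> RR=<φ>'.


duty=9 offsets: FL=7 FR=14 RL=17 RR=1

duty β = stance ticks per leg = 9
FL: stance ticks = 9; W→S at t=13 → φ=7
FR: stance ticks = 9; W→S at t=6 → φ=14
RL: stance ticks = 9; W→S at t=3 → φ=17
RR: stance ticks = 9; W→S at t=19 → φ=1


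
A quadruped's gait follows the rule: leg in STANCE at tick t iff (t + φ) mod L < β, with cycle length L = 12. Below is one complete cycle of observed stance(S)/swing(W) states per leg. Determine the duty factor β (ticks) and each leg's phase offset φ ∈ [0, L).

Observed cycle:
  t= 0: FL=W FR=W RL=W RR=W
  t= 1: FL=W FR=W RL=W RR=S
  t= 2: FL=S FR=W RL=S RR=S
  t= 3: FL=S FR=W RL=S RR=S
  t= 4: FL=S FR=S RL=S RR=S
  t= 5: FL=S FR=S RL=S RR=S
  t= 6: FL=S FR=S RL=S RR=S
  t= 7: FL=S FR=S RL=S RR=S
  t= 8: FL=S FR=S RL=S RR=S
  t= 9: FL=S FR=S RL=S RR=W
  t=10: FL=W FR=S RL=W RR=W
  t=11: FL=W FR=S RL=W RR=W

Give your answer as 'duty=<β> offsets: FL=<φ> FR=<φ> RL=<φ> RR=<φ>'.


duty β = stance ticks per leg = 8
FL: stance ticks = 8; W→S at t=2 → φ=10
FR: stance ticks = 8; W→S at t=4 → φ=8
RL: stance ticks = 8; W→S at t=2 → φ=10
RR: stance ticks = 8; W→S at t=1 → φ=11

duty=8 offsets: FL=10 FR=8 RL=10 RR=11


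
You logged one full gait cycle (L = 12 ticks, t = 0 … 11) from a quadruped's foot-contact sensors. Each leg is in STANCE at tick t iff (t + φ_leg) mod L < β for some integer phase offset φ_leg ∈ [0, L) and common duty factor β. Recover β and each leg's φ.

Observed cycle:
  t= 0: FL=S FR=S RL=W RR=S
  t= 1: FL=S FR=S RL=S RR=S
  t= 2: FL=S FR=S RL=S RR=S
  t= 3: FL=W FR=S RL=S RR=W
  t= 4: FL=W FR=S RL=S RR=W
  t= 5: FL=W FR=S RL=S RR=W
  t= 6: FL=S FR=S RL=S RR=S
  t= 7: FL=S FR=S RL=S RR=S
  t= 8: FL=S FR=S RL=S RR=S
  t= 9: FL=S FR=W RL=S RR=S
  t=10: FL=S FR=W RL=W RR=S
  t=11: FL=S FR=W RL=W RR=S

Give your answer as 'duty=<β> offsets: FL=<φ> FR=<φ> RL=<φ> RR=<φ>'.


duty β = stance ticks per leg = 9
FL: stance ticks = 9; W→S at t=6 → φ=6
FR: stance ticks = 9; W→S at t=0 → φ=0
RL: stance ticks = 9; W→S at t=1 → φ=11
RR: stance ticks = 9; W→S at t=6 → φ=6

duty=9 offsets: FL=6 FR=0 RL=11 RR=6


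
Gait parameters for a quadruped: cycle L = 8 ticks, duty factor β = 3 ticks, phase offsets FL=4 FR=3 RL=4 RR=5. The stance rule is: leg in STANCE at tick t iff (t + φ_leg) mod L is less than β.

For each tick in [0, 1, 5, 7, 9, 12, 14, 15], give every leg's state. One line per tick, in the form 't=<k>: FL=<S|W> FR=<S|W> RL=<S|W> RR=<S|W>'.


t=0: FL=W FR=W RL=W RR=W
t=1: FL=W FR=W RL=W RR=W
t=5: FL=S FR=S RL=S RR=S
t=7: FL=W FR=S RL=W RR=W
t=9: FL=W FR=W RL=W RR=W
t=12: FL=S FR=W RL=S RR=S
t=14: FL=S FR=S RL=S RR=W
t=15: FL=W FR=S RL=W RR=W

t=0: phase=(4,3,4,5) vs β=3 → FL=W FR=W RL=W RR=W
t=1: phase=(5,4,5,6) vs β=3 → FL=W FR=W RL=W RR=W
t=5: phase=(1,0,1,2) vs β=3 → FL=S FR=S RL=S RR=S
t=7: phase=(3,2,3,4) vs β=3 → FL=W FR=S RL=W RR=W
t=9: phase=(5,4,5,6) vs β=3 → FL=W FR=W RL=W RR=W
t=12: phase=(0,7,0,1) vs β=3 → FL=S FR=W RL=S RR=S
t=14: phase=(2,1,2,3) vs β=3 → FL=S FR=S RL=S RR=W
t=15: phase=(3,2,3,4) vs β=3 → FL=W FR=S RL=W RR=W


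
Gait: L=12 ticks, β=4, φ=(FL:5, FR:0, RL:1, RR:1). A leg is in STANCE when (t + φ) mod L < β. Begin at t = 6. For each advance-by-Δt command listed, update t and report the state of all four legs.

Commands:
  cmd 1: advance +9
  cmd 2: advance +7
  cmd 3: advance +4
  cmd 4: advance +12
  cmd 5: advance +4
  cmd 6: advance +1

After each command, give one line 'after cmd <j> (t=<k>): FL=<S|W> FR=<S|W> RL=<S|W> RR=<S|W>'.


start t=6: FL=W FR=W RL=W RR=W
cmd 1: advance +9 → t=15, phase=(8,3,4,4) → FL=W FR=S RL=W RR=W
cmd 2: advance +7 → t=22, phase=(3,10,11,11) → FL=S FR=W RL=W RR=W
cmd 3: advance +4 → t=26, phase=(7,2,3,3) → FL=W FR=S RL=S RR=S
cmd 4: advance +12 → t=38, phase=(7,2,3,3) → FL=W FR=S RL=S RR=S
cmd 5: advance +4 → t=42, phase=(11,6,7,7) → FL=W FR=W RL=W RR=W
cmd 6: advance +1 → t=43, phase=(0,7,8,8) → FL=S FR=W RL=W RR=W

after cmd 1 (t=15): FL=W FR=S RL=W RR=W
after cmd 2 (t=22): FL=S FR=W RL=W RR=W
after cmd 3 (t=26): FL=W FR=S RL=S RR=S
after cmd 4 (t=38): FL=W FR=S RL=S RR=S
after cmd 5 (t=42): FL=W FR=W RL=W RR=W
after cmd 6 (t=43): FL=S FR=W RL=W RR=W


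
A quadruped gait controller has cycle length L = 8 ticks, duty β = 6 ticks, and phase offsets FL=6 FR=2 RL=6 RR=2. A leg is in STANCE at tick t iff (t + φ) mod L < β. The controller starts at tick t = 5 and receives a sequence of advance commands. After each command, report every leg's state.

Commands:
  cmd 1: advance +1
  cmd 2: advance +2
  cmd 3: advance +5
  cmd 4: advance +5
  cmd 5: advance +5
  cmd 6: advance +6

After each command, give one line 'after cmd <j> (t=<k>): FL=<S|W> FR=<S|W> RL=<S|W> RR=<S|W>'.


start t=5: FL=S FR=W RL=S RR=W
cmd 1: advance +1 → t=6, phase=(4,0,4,0) → FL=S FR=S RL=S RR=S
cmd 2: advance +2 → t=8, phase=(6,2,6,2) → FL=W FR=S RL=W RR=S
cmd 3: advance +5 → t=13, phase=(3,7,3,7) → FL=S FR=W RL=S RR=W
cmd 4: advance +5 → t=18, phase=(0,4,0,4) → FL=S FR=S RL=S RR=S
cmd 5: advance +5 → t=23, phase=(5,1,5,1) → FL=S FR=S RL=S RR=S
cmd 6: advance +6 → t=29, phase=(3,7,3,7) → FL=S FR=W RL=S RR=W

after cmd 1 (t=6): FL=S FR=S RL=S RR=S
after cmd 2 (t=8): FL=W FR=S RL=W RR=S
after cmd 3 (t=13): FL=S FR=W RL=S RR=W
after cmd 4 (t=18): FL=S FR=S RL=S RR=S
after cmd 5 (t=23): FL=S FR=S RL=S RR=S
after cmd 6 (t=29): FL=S FR=W RL=S RR=W


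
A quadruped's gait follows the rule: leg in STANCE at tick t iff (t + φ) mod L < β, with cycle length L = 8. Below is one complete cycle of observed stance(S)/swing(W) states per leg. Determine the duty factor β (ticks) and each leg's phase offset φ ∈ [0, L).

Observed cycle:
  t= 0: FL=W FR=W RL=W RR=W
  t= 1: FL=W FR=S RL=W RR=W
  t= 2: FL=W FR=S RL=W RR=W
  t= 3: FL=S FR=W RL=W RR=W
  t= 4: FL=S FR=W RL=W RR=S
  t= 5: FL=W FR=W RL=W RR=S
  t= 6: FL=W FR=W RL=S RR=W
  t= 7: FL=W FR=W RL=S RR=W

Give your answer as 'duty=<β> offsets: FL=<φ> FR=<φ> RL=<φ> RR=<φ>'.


duty β = stance ticks per leg = 2
FL: stance ticks = 2; W→S at t=3 → φ=5
FR: stance ticks = 2; W→S at t=1 → φ=7
RL: stance ticks = 2; W→S at t=6 → φ=2
RR: stance ticks = 2; W→S at t=4 → φ=4

duty=2 offsets: FL=5 FR=7 RL=2 RR=4


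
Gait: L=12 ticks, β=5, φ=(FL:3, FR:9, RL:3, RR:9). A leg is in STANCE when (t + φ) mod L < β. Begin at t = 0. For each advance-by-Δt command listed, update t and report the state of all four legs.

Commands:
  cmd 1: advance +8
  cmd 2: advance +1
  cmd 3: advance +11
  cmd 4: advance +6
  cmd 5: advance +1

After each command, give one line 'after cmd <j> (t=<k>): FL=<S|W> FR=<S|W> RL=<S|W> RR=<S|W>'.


after cmd 1 (t=8): FL=W FR=W RL=W RR=W
after cmd 2 (t=9): FL=S FR=W RL=S RR=W
after cmd 3 (t=20): FL=W FR=W RL=W RR=W
after cmd 4 (t=26): FL=W FR=W RL=W RR=W
after cmd 5 (t=27): FL=W FR=S RL=W RR=S

start t=0: FL=S FR=W RL=S RR=W
cmd 1: advance +8 → t=8, phase=(11,5,11,5) → FL=W FR=W RL=W RR=W
cmd 2: advance +1 → t=9, phase=(0,6,0,6) → FL=S FR=W RL=S RR=W
cmd 3: advance +11 → t=20, phase=(11,5,11,5) → FL=W FR=W RL=W RR=W
cmd 4: advance +6 → t=26, phase=(5,11,5,11) → FL=W FR=W RL=W RR=W
cmd 5: advance +1 → t=27, phase=(6,0,6,0) → FL=W FR=S RL=W RR=S


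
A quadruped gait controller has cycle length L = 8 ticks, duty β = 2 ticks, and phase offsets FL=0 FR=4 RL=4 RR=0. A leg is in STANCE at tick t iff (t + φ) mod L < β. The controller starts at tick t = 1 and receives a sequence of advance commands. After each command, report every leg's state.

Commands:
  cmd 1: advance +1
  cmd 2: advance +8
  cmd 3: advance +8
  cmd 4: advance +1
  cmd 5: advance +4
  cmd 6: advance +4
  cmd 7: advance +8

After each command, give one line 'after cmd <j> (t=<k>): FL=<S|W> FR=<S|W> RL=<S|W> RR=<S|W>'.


after cmd 1 (t=2): FL=W FR=W RL=W RR=W
after cmd 2 (t=10): FL=W FR=W RL=W RR=W
after cmd 3 (t=18): FL=W FR=W RL=W RR=W
after cmd 4 (t=19): FL=W FR=W RL=W RR=W
after cmd 5 (t=23): FL=W FR=W RL=W RR=W
after cmd 6 (t=27): FL=W FR=W RL=W RR=W
after cmd 7 (t=35): FL=W FR=W RL=W RR=W

start t=1: FL=S FR=W RL=W RR=S
cmd 1: advance +1 → t=2, phase=(2,6,6,2) → FL=W FR=W RL=W RR=W
cmd 2: advance +8 → t=10, phase=(2,6,6,2) → FL=W FR=W RL=W RR=W
cmd 3: advance +8 → t=18, phase=(2,6,6,2) → FL=W FR=W RL=W RR=W
cmd 4: advance +1 → t=19, phase=(3,7,7,3) → FL=W FR=W RL=W RR=W
cmd 5: advance +4 → t=23, phase=(7,3,3,7) → FL=W FR=W RL=W RR=W
cmd 6: advance +4 → t=27, phase=(3,7,7,3) → FL=W FR=W RL=W RR=W
cmd 7: advance +8 → t=35, phase=(3,7,7,3) → FL=W FR=W RL=W RR=W


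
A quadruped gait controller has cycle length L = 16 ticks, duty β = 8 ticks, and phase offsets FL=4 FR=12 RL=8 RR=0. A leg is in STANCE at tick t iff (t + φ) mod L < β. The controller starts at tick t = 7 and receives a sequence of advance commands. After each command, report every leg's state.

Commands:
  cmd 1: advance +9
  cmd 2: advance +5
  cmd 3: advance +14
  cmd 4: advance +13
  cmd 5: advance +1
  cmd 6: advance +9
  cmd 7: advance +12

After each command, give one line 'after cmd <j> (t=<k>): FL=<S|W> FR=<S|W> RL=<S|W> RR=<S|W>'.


after cmd 1 (t=16): FL=S FR=W RL=W RR=S
after cmd 2 (t=21): FL=W FR=S RL=W RR=S
after cmd 3 (t=35): FL=S FR=W RL=W RR=S
after cmd 4 (t=48): FL=S FR=W RL=W RR=S
after cmd 5 (t=49): FL=S FR=W RL=W RR=S
after cmd 6 (t=58): FL=W FR=S RL=S RR=W
after cmd 7 (t=70): FL=W FR=S RL=W RR=S

start t=7: FL=W FR=S RL=W RR=S
cmd 1: advance +9 → t=16, phase=(4,12,8,0) → FL=S FR=W RL=W RR=S
cmd 2: advance +5 → t=21, phase=(9,1,13,5) → FL=W FR=S RL=W RR=S
cmd 3: advance +14 → t=35, phase=(7,15,11,3) → FL=S FR=W RL=W RR=S
cmd 4: advance +13 → t=48, phase=(4,12,8,0) → FL=S FR=W RL=W RR=S
cmd 5: advance +1 → t=49, phase=(5,13,9,1) → FL=S FR=W RL=W RR=S
cmd 6: advance +9 → t=58, phase=(14,6,2,10) → FL=W FR=S RL=S RR=W
cmd 7: advance +12 → t=70, phase=(10,2,14,6) → FL=W FR=S RL=W RR=S


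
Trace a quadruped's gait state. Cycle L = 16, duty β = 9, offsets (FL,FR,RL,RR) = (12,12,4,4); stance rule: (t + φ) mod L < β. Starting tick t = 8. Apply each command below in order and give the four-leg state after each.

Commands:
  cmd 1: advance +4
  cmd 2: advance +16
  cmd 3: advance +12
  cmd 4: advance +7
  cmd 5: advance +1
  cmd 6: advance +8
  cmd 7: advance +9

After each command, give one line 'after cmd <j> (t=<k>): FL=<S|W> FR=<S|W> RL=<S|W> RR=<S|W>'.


after cmd 1 (t=12): FL=S FR=S RL=S RR=S
after cmd 2 (t=28): FL=S FR=S RL=S RR=S
after cmd 3 (t=40): FL=S FR=S RL=W RR=W
after cmd 4 (t=47): FL=W FR=W RL=S RR=S
after cmd 5 (t=48): FL=W FR=W RL=S RR=S
after cmd 6 (t=56): FL=S FR=S RL=W RR=W
after cmd 7 (t=65): FL=W FR=W RL=S RR=S

start t=8: FL=S FR=S RL=W RR=W
cmd 1: advance +4 → t=12, phase=(8,8,0,0) → FL=S FR=S RL=S RR=S
cmd 2: advance +16 → t=28, phase=(8,8,0,0) → FL=S FR=S RL=S RR=S
cmd 3: advance +12 → t=40, phase=(4,4,12,12) → FL=S FR=S RL=W RR=W
cmd 4: advance +7 → t=47, phase=(11,11,3,3) → FL=W FR=W RL=S RR=S
cmd 5: advance +1 → t=48, phase=(12,12,4,4) → FL=W FR=W RL=S RR=S
cmd 6: advance +8 → t=56, phase=(4,4,12,12) → FL=S FR=S RL=W RR=W
cmd 7: advance +9 → t=65, phase=(13,13,5,5) → FL=W FR=W RL=S RR=S


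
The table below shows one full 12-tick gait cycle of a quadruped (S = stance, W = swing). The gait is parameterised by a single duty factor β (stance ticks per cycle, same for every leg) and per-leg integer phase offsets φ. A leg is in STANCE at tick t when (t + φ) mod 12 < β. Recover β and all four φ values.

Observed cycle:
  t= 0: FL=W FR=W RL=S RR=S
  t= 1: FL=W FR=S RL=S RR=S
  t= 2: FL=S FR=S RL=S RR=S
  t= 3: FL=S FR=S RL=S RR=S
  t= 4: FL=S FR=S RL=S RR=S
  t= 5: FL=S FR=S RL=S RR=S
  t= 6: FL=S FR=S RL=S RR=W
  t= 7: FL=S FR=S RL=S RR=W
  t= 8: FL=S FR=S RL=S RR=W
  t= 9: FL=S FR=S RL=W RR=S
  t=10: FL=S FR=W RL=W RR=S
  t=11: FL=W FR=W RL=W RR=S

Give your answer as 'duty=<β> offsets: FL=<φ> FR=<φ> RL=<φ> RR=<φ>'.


duty=9 offsets: FL=10 FR=11 RL=0 RR=3

duty β = stance ticks per leg = 9
FL: stance ticks = 9; W→S at t=2 → φ=10
FR: stance ticks = 9; W→S at t=1 → φ=11
RL: stance ticks = 9; W→S at t=0 → φ=0
RR: stance ticks = 9; W→S at t=9 → φ=3


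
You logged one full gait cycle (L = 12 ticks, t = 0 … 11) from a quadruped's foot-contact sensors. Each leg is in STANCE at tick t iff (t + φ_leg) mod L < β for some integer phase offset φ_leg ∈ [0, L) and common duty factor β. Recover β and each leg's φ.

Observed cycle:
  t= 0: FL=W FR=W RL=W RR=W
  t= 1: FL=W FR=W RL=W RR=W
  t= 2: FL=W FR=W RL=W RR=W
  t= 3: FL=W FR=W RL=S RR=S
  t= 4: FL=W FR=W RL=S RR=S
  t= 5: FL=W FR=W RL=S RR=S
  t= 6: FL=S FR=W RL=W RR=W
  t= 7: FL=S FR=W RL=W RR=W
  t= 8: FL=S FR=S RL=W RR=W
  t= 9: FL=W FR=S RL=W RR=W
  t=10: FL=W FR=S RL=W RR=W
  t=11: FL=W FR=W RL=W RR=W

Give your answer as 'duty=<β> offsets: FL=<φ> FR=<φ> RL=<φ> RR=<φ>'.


duty=3 offsets: FL=6 FR=4 RL=9 RR=9

duty β = stance ticks per leg = 3
FL: stance ticks = 3; W→S at t=6 → φ=6
FR: stance ticks = 3; W→S at t=8 → φ=4
RL: stance ticks = 3; W→S at t=3 → φ=9
RR: stance ticks = 3; W→S at t=3 → φ=9


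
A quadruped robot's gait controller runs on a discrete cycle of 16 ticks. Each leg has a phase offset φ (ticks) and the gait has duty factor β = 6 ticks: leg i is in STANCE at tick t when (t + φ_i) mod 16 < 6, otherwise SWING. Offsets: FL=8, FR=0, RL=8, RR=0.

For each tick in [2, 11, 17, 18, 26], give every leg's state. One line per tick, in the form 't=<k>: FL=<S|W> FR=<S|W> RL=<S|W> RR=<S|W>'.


t=2: phase=(10,2,10,2) vs β=6 → FL=W FR=S RL=W RR=S
t=11: phase=(3,11,3,11) vs β=6 → FL=S FR=W RL=S RR=W
t=17: phase=(9,1,9,1) vs β=6 → FL=W FR=S RL=W RR=S
t=18: phase=(10,2,10,2) vs β=6 → FL=W FR=S RL=W RR=S
t=26: phase=(2,10,2,10) vs β=6 → FL=S FR=W RL=S RR=W

t=2: FL=W FR=S RL=W RR=S
t=11: FL=S FR=W RL=S RR=W
t=17: FL=W FR=S RL=W RR=S
t=18: FL=W FR=S RL=W RR=S
t=26: FL=S FR=W RL=S RR=W


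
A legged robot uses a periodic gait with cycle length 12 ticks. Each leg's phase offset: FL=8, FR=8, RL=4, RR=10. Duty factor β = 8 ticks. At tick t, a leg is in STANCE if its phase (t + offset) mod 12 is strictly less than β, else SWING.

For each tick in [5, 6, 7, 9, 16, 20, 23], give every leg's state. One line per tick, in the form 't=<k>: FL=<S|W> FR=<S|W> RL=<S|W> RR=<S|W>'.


t=5: phase=(1,1,9,3) vs β=8 → FL=S FR=S RL=W RR=S
t=6: phase=(2,2,10,4) vs β=8 → FL=S FR=S RL=W RR=S
t=7: phase=(3,3,11,5) vs β=8 → FL=S FR=S RL=W RR=S
t=9: phase=(5,5,1,7) vs β=8 → FL=S FR=S RL=S RR=S
t=16: phase=(0,0,8,2) vs β=8 → FL=S FR=S RL=W RR=S
t=20: phase=(4,4,0,6) vs β=8 → FL=S FR=S RL=S RR=S
t=23: phase=(7,7,3,9) vs β=8 → FL=S FR=S RL=S RR=W

t=5: FL=S FR=S RL=W RR=S
t=6: FL=S FR=S RL=W RR=S
t=7: FL=S FR=S RL=W RR=S
t=9: FL=S FR=S RL=S RR=S
t=16: FL=S FR=S RL=W RR=S
t=20: FL=S FR=S RL=S RR=S
t=23: FL=S FR=S RL=S RR=W


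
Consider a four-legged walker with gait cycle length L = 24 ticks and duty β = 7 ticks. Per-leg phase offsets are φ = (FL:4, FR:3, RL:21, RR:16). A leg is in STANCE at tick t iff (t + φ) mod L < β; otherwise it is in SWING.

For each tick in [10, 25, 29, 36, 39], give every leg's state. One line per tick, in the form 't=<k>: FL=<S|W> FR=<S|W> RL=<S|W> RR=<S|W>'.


t=10: phase=(14,13,7,2) vs β=7 → FL=W FR=W RL=W RR=S
t=25: phase=(5,4,22,17) vs β=7 → FL=S FR=S RL=W RR=W
t=29: phase=(9,8,2,21) vs β=7 → FL=W FR=W RL=S RR=W
t=36: phase=(16,15,9,4) vs β=7 → FL=W FR=W RL=W RR=S
t=39: phase=(19,18,12,7) vs β=7 → FL=W FR=W RL=W RR=W

t=10: FL=W FR=W RL=W RR=S
t=25: FL=S FR=S RL=W RR=W
t=29: FL=W FR=W RL=S RR=W
t=36: FL=W FR=W RL=W RR=S
t=39: FL=W FR=W RL=W RR=W


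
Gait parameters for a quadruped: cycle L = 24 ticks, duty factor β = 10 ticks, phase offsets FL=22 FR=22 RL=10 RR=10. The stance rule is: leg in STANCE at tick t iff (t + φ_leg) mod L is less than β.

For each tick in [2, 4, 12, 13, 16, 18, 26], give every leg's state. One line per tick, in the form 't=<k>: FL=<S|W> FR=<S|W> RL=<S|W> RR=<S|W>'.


t=2: phase=(0,0,12,12) vs β=10 → FL=S FR=S RL=W RR=W
t=4: phase=(2,2,14,14) vs β=10 → FL=S FR=S RL=W RR=W
t=12: phase=(10,10,22,22) vs β=10 → FL=W FR=W RL=W RR=W
t=13: phase=(11,11,23,23) vs β=10 → FL=W FR=W RL=W RR=W
t=16: phase=(14,14,2,2) vs β=10 → FL=W FR=W RL=S RR=S
t=18: phase=(16,16,4,4) vs β=10 → FL=W FR=W RL=S RR=S
t=26: phase=(0,0,12,12) vs β=10 → FL=S FR=S RL=W RR=W

t=2: FL=S FR=S RL=W RR=W
t=4: FL=S FR=S RL=W RR=W
t=12: FL=W FR=W RL=W RR=W
t=13: FL=W FR=W RL=W RR=W
t=16: FL=W FR=W RL=S RR=S
t=18: FL=W FR=W RL=S RR=S
t=26: FL=S FR=S RL=W RR=W


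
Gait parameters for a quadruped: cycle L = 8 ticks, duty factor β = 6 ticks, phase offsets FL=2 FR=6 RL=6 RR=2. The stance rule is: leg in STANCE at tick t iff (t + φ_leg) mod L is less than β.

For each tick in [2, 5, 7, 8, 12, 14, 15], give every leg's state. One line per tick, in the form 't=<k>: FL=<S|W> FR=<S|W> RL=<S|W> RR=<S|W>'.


t=2: FL=S FR=S RL=S RR=S
t=5: FL=W FR=S RL=S RR=W
t=7: FL=S FR=S RL=S RR=S
t=8: FL=S FR=W RL=W RR=S
t=12: FL=W FR=S RL=S RR=W
t=14: FL=S FR=S RL=S RR=S
t=15: FL=S FR=S RL=S RR=S

t=2: phase=(4,0,0,4) vs β=6 → FL=S FR=S RL=S RR=S
t=5: phase=(7,3,3,7) vs β=6 → FL=W FR=S RL=S RR=W
t=7: phase=(1,5,5,1) vs β=6 → FL=S FR=S RL=S RR=S
t=8: phase=(2,6,6,2) vs β=6 → FL=S FR=W RL=W RR=S
t=12: phase=(6,2,2,6) vs β=6 → FL=W FR=S RL=S RR=W
t=14: phase=(0,4,4,0) vs β=6 → FL=S FR=S RL=S RR=S
t=15: phase=(1,5,5,1) vs β=6 → FL=S FR=S RL=S RR=S


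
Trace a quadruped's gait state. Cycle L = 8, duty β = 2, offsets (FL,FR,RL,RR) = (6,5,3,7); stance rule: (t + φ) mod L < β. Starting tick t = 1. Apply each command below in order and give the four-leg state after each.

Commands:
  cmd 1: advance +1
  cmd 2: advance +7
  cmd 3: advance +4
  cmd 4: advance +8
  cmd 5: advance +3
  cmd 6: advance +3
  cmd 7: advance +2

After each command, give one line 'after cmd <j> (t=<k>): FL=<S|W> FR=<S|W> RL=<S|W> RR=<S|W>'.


start t=1: FL=W FR=W RL=W RR=S
cmd 1: advance +1 → t=2, phase=(0,7,5,1) → FL=S FR=W RL=W RR=S
cmd 2: advance +7 → t=9, phase=(7,6,4,0) → FL=W FR=W RL=W RR=S
cmd 3: advance +4 → t=13, phase=(3,2,0,4) → FL=W FR=W RL=S RR=W
cmd 4: advance +8 → t=21, phase=(3,2,0,4) → FL=W FR=W RL=S RR=W
cmd 5: advance +3 → t=24, phase=(6,5,3,7) → FL=W FR=W RL=W RR=W
cmd 6: advance +3 → t=27, phase=(1,0,6,2) → FL=S FR=S RL=W RR=W
cmd 7: advance +2 → t=29, phase=(3,2,0,4) → FL=W FR=W RL=S RR=W

after cmd 1 (t=2): FL=S FR=W RL=W RR=S
after cmd 2 (t=9): FL=W FR=W RL=W RR=S
after cmd 3 (t=13): FL=W FR=W RL=S RR=W
after cmd 4 (t=21): FL=W FR=W RL=S RR=W
after cmd 5 (t=24): FL=W FR=W RL=W RR=W
after cmd 6 (t=27): FL=S FR=S RL=W RR=W
after cmd 7 (t=29): FL=W FR=W RL=S RR=W


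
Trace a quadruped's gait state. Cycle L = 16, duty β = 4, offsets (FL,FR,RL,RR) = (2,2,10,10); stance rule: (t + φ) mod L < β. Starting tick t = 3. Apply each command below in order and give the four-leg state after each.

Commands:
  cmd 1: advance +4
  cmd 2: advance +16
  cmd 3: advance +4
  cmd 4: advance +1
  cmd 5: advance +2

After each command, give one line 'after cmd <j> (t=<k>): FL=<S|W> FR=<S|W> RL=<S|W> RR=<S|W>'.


start t=3: FL=W FR=W RL=W RR=W
cmd 1: advance +4 → t=7, phase=(9,9,1,1) → FL=W FR=W RL=S RR=S
cmd 2: advance +16 → t=23, phase=(9,9,1,1) → FL=W FR=W RL=S RR=S
cmd 3: advance +4 → t=27, phase=(13,13,5,5) → FL=W FR=W RL=W RR=W
cmd 4: advance +1 → t=28, phase=(14,14,6,6) → FL=W FR=W RL=W RR=W
cmd 5: advance +2 → t=30, phase=(0,0,8,8) → FL=S FR=S RL=W RR=W

after cmd 1 (t=7): FL=W FR=W RL=S RR=S
after cmd 2 (t=23): FL=W FR=W RL=S RR=S
after cmd 3 (t=27): FL=W FR=W RL=W RR=W
after cmd 4 (t=28): FL=W FR=W RL=W RR=W
after cmd 5 (t=30): FL=S FR=S RL=W RR=W


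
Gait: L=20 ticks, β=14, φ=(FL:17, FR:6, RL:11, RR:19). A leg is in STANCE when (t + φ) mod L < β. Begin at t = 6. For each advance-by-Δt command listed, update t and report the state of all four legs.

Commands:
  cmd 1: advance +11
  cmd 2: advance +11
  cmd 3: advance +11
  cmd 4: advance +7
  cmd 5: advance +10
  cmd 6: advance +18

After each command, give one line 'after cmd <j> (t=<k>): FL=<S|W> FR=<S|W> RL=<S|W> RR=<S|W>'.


start t=6: FL=S FR=S RL=W RR=S
cmd 1: advance +11 → t=17, phase=(14,3,8,16) → FL=W FR=S RL=S RR=W
cmd 2: advance +11 → t=28, phase=(5,14,19,7) → FL=S FR=W RL=W RR=S
cmd 3: advance +11 → t=39, phase=(16,5,10,18) → FL=W FR=S RL=S RR=W
cmd 4: advance +7 → t=46, phase=(3,12,17,5) → FL=S FR=S RL=W RR=S
cmd 5: advance +10 → t=56, phase=(13,2,7,15) → FL=S FR=S RL=S RR=W
cmd 6: advance +18 → t=74, phase=(11,0,5,13) → FL=S FR=S RL=S RR=S

after cmd 1 (t=17): FL=W FR=S RL=S RR=W
after cmd 2 (t=28): FL=S FR=W RL=W RR=S
after cmd 3 (t=39): FL=W FR=S RL=S RR=W
after cmd 4 (t=46): FL=S FR=S RL=W RR=S
after cmd 5 (t=56): FL=S FR=S RL=S RR=W
after cmd 6 (t=74): FL=S FR=S RL=S RR=S


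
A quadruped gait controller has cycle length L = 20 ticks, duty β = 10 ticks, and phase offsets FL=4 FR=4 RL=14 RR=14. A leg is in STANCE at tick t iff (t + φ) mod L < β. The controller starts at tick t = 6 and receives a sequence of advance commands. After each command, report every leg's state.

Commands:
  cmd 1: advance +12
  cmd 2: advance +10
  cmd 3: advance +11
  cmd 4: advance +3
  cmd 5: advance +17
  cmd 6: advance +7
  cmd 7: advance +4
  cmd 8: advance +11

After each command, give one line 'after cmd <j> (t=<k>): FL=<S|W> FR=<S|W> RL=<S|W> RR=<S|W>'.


after cmd 1 (t=18): FL=S FR=S RL=W RR=W
after cmd 2 (t=28): FL=W FR=W RL=S RR=S
after cmd 3 (t=39): FL=S FR=S RL=W RR=W
after cmd 4 (t=42): FL=S FR=S RL=W RR=W
after cmd 5 (t=59): FL=S FR=S RL=W RR=W
after cmd 6 (t=66): FL=W FR=W RL=S RR=S
after cmd 7 (t=70): FL=W FR=W RL=S RR=S
after cmd 8 (t=81): FL=S FR=S RL=W RR=W

start t=6: FL=W FR=W RL=S RR=S
cmd 1: advance +12 → t=18, phase=(2,2,12,12) → FL=S FR=S RL=W RR=W
cmd 2: advance +10 → t=28, phase=(12,12,2,2) → FL=W FR=W RL=S RR=S
cmd 3: advance +11 → t=39, phase=(3,3,13,13) → FL=S FR=S RL=W RR=W
cmd 4: advance +3 → t=42, phase=(6,6,16,16) → FL=S FR=S RL=W RR=W
cmd 5: advance +17 → t=59, phase=(3,3,13,13) → FL=S FR=S RL=W RR=W
cmd 6: advance +7 → t=66, phase=(10,10,0,0) → FL=W FR=W RL=S RR=S
cmd 7: advance +4 → t=70, phase=(14,14,4,4) → FL=W FR=W RL=S RR=S
cmd 8: advance +11 → t=81, phase=(5,5,15,15) → FL=S FR=S RL=W RR=W


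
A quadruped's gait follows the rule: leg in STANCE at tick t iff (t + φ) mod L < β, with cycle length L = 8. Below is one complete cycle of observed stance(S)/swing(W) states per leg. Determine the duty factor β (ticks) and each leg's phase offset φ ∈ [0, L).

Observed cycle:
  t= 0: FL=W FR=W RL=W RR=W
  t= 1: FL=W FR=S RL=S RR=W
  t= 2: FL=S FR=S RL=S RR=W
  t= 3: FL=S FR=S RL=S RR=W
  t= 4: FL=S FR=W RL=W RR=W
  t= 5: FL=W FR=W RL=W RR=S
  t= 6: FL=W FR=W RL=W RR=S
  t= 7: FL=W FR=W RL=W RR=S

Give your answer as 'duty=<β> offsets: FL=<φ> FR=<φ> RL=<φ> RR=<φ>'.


duty β = stance ticks per leg = 3
FL: stance ticks = 3; W→S at t=2 → φ=6
FR: stance ticks = 3; W→S at t=1 → φ=7
RL: stance ticks = 3; W→S at t=1 → φ=7
RR: stance ticks = 3; W→S at t=5 → φ=3

duty=3 offsets: FL=6 FR=7 RL=7 RR=3


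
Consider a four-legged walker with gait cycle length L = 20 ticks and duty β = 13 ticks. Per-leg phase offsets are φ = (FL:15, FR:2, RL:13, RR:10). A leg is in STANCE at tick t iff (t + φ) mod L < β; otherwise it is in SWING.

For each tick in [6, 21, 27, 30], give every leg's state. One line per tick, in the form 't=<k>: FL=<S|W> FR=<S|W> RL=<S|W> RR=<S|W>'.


t=6: FL=S FR=S RL=W RR=W
t=21: FL=W FR=S RL=W RR=S
t=27: FL=S FR=S RL=S RR=W
t=30: FL=S FR=S RL=S RR=S

t=6: phase=(1,8,19,16) vs β=13 → FL=S FR=S RL=W RR=W
t=21: phase=(16,3,14,11) vs β=13 → FL=W FR=S RL=W RR=S
t=27: phase=(2,9,0,17) vs β=13 → FL=S FR=S RL=S RR=W
t=30: phase=(5,12,3,0) vs β=13 → FL=S FR=S RL=S RR=S


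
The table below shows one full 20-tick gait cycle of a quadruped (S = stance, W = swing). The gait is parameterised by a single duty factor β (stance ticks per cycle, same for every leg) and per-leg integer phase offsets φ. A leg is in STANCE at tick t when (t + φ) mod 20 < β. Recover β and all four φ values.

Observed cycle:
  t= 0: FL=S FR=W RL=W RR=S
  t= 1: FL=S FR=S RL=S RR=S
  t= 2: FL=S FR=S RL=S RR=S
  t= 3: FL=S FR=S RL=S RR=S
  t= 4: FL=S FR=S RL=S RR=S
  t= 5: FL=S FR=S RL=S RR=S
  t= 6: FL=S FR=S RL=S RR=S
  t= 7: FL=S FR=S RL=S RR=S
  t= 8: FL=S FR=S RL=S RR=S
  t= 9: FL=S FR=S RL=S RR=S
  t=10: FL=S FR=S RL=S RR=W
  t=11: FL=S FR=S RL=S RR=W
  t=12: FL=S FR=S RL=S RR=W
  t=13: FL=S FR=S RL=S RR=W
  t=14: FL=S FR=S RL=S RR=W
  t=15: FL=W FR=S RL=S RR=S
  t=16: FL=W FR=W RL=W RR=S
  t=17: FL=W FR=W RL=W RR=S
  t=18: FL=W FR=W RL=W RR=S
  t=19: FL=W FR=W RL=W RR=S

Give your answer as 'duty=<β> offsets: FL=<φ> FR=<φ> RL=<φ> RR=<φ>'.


duty=15 offsets: FL=0 FR=19 RL=19 RR=5

duty β = stance ticks per leg = 15
FL: stance ticks = 15; W→S at t=0 → φ=0
FR: stance ticks = 15; W→S at t=1 → φ=19
RL: stance ticks = 15; W→S at t=1 → φ=19
RR: stance ticks = 15; W→S at t=15 → φ=5


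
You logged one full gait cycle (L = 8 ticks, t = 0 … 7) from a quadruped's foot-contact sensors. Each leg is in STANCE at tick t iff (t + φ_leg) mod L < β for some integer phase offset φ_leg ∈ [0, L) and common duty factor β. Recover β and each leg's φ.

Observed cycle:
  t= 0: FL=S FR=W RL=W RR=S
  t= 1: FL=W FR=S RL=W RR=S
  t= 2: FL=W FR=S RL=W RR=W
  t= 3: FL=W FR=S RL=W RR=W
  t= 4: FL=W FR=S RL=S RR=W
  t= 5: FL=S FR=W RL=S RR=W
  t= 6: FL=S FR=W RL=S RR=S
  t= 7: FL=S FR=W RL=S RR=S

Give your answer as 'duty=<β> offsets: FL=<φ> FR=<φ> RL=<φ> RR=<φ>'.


duty β = stance ticks per leg = 4
FL: stance ticks = 4; W→S at t=5 → φ=3
FR: stance ticks = 4; W→S at t=1 → φ=7
RL: stance ticks = 4; W→S at t=4 → φ=4
RR: stance ticks = 4; W→S at t=6 → φ=2

duty=4 offsets: FL=3 FR=7 RL=4 RR=2


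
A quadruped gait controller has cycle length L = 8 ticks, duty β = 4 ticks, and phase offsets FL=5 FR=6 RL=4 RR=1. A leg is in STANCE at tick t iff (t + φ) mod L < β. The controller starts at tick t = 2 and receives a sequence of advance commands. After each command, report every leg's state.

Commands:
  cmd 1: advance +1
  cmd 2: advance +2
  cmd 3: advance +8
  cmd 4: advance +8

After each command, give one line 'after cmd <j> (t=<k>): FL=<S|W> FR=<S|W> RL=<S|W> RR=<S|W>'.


after cmd 1 (t=3): FL=S FR=S RL=W RR=W
after cmd 2 (t=5): FL=S FR=S RL=S RR=W
after cmd 3 (t=13): FL=S FR=S RL=S RR=W
after cmd 4 (t=21): FL=S FR=S RL=S RR=W

start t=2: FL=W FR=S RL=W RR=S
cmd 1: advance +1 → t=3, phase=(0,1,7,4) → FL=S FR=S RL=W RR=W
cmd 2: advance +2 → t=5, phase=(2,3,1,6) → FL=S FR=S RL=S RR=W
cmd 3: advance +8 → t=13, phase=(2,3,1,6) → FL=S FR=S RL=S RR=W
cmd 4: advance +8 → t=21, phase=(2,3,1,6) → FL=S FR=S RL=S RR=W


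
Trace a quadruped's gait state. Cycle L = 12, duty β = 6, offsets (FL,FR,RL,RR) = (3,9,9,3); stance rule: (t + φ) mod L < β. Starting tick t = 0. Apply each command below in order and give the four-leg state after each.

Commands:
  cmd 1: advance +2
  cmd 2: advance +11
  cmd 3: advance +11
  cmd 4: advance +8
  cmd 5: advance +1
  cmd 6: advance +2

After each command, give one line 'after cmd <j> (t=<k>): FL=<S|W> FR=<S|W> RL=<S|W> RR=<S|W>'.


after cmd 1 (t=2): FL=S FR=W RL=W RR=S
after cmd 2 (t=13): FL=S FR=W RL=W RR=S
after cmd 3 (t=24): FL=S FR=W RL=W RR=S
after cmd 4 (t=32): FL=W FR=S RL=S RR=W
after cmd 5 (t=33): FL=S FR=W RL=W RR=S
after cmd 6 (t=35): FL=S FR=W RL=W RR=S

start t=0: FL=S FR=W RL=W RR=S
cmd 1: advance +2 → t=2, phase=(5,11,11,5) → FL=S FR=W RL=W RR=S
cmd 2: advance +11 → t=13, phase=(4,10,10,4) → FL=S FR=W RL=W RR=S
cmd 3: advance +11 → t=24, phase=(3,9,9,3) → FL=S FR=W RL=W RR=S
cmd 4: advance +8 → t=32, phase=(11,5,5,11) → FL=W FR=S RL=S RR=W
cmd 5: advance +1 → t=33, phase=(0,6,6,0) → FL=S FR=W RL=W RR=S
cmd 6: advance +2 → t=35, phase=(2,8,8,2) → FL=S FR=W RL=W RR=S


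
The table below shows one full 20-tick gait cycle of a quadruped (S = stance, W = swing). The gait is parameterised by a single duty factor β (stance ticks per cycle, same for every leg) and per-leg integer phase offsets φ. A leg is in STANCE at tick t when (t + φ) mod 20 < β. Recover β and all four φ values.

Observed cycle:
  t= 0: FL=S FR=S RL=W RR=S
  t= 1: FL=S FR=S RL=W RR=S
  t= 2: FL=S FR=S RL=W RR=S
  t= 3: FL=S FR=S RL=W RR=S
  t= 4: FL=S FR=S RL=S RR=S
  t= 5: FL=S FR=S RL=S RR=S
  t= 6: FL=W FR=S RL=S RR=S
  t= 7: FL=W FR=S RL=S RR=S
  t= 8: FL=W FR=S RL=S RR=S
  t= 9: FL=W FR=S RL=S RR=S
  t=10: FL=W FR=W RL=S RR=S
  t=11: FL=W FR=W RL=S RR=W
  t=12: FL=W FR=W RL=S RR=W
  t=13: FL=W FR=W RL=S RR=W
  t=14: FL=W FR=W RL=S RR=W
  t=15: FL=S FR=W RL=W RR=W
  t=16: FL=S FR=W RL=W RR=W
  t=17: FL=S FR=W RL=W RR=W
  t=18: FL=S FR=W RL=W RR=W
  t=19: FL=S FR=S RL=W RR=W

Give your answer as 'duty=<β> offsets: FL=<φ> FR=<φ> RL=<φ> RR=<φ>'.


duty=11 offsets: FL=5 FR=1 RL=16 RR=0

duty β = stance ticks per leg = 11
FL: stance ticks = 11; W→S at t=15 → φ=5
FR: stance ticks = 11; W→S at t=19 → φ=1
RL: stance ticks = 11; W→S at t=4 → φ=16
RR: stance ticks = 11; W→S at t=0 → φ=0


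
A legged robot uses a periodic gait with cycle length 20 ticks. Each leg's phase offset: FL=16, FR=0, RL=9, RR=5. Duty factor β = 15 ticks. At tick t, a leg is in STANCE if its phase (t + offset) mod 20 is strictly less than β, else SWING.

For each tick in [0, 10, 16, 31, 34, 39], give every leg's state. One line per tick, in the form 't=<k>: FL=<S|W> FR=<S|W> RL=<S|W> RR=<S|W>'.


t=0: FL=W FR=S RL=S RR=S
t=10: FL=S FR=S RL=W RR=W
t=16: FL=S FR=W RL=S RR=S
t=31: FL=S FR=S RL=S RR=W
t=34: FL=S FR=S RL=S RR=W
t=39: FL=W FR=W RL=S RR=S

t=0: phase=(16,0,9,5) vs β=15 → FL=W FR=S RL=S RR=S
t=10: phase=(6,10,19,15) vs β=15 → FL=S FR=S RL=W RR=W
t=16: phase=(12,16,5,1) vs β=15 → FL=S FR=W RL=S RR=S
t=31: phase=(7,11,0,16) vs β=15 → FL=S FR=S RL=S RR=W
t=34: phase=(10,14,3,19) vs β=15 → FL=S FR=S RL=S RR=W
t=39: phase=(15,19,8,4) vs β=15 → FL=W FR=W RL=S RR=S


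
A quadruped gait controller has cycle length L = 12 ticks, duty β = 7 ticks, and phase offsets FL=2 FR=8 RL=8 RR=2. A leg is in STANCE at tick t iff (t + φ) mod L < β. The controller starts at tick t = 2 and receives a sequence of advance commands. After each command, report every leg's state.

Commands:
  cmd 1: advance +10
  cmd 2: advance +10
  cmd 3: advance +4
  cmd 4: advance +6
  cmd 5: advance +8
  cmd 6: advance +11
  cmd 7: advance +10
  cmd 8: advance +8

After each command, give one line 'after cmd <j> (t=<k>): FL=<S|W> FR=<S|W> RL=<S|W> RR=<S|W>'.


start t=2: FL=S FR=W RL=W RR=S
cmd 1: advance +10 → t=12, phase=(2,8,8,2) → FL=S FR=W RL=W RR=S
cmd 2: advance +10 → t=22, phase=(0,6,6,0) → FL=S FR=S RL=S RR=S
cmd 3: advance +4 → t=26, phase=(4,10,10,4) → FL=S FR=W RL=W RR=S
cmd 4: advance +6 → t=32, phase=(10,4,4,10) → FL=W FR=S RL=S RR=W
cmd 5: advance +8 → t=40, phase=(6,0,0,6) → FL=S FR=S RL=S RR=S
cmd 6: advance +11 → t=51, phase=(5,11,11,5) → FL=S FR=W RL=W RR=S
cmd 7: advance +10 → t=61, phase=(3,9,9,3) → FL=S FR=W RL=W RR=S
cmd 8: advance +8 → t=69, phase=(11,5,5,11) → FL=W FR=S RL=S RR=W

after cmd 1 (t=12): FL=S FR=W RL=W RR=S
after cmd 2 (t=22): FL=S FR=S RL=S RR=S
after cmd 3 (t=26): FL=S FR=W RL=W RR=S
after cmd 4 (t=32): FL=W FR=S RL=S RR=W
after cmd 5 (t=40): FL=S FR=S RL=S RR=S
after cmd 6 (t=51): FL=S FR=W RL=W RR=S
after cmd 7 (t=61): FL=S FR=W RL=W RR=S
after cmd 8 (t=69): FL=W FR=S RL=S RR=W


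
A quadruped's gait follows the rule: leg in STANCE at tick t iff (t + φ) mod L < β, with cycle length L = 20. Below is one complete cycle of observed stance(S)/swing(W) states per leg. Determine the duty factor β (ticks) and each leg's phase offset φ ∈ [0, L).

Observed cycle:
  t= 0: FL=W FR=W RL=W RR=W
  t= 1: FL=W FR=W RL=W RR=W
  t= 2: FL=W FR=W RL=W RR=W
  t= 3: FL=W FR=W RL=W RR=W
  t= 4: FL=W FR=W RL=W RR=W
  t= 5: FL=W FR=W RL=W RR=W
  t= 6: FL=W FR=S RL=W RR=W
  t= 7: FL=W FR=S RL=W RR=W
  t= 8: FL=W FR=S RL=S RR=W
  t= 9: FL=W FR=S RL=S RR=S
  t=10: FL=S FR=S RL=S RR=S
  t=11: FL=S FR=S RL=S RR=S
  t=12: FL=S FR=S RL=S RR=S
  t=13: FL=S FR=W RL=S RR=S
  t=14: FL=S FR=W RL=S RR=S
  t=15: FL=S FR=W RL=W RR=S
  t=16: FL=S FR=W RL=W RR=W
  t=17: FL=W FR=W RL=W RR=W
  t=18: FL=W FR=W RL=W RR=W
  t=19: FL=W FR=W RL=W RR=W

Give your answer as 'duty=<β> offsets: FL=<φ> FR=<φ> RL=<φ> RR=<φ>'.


duty=7 offsets: FL=10 FR=14 RL=12 RR=11

duty β = stance ticks per leg = 7
FL: stance ticks = 7; W→S at t=10 → φ=10
FR: stance ticks = 7; W→S at t=6 → φ=14
RL: stance ticks = 7; W→S at t=8 → φ=12
RR: stance ticks = 7; W→S at t=9 → φ=11


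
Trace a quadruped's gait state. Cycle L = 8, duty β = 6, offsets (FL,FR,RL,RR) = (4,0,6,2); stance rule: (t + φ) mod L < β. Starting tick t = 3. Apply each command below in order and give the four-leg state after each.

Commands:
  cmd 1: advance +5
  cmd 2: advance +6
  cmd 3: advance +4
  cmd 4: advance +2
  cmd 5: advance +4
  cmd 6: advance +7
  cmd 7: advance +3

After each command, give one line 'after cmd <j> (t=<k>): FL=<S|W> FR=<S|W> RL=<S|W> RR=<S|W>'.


start t=3: FL=W FR=S RL=S RR=S
cmd 1: advance +5 → t=8, phase=(4,0,6,2) → FL=S FR=S RL=W RR=S
cmd 2: advance +6 → t=14, phase=(2,6,4,0) → FL=S FR=W RL=S RR=S
cmd 3: advance +4 → t=18, phase=(6,2,0,4) → FL=W FR=S RL=S RR=S
cmd 4: advance +2 → t=20, phase=(0,4,2,6) → FL=S FR=S RL=S RR=W
cmd 5: advance +4 → t=24, phase=(4,0,6,2) → FL=S FR=S RL=W RR=S
cmd 6: advance +7 → t=31, phase=(3,7,5,1) → FL=S FR=W RL=S RR=S
cmd 7: advance +3 → t=34, phase=(6,2,0,4) → FL=W FR=S RL=S RR=S

after cmd 1 (t=8): FL=S FR=S RL=W RR=S
after cmd 2 (t=14): FL=S FR=W RL=S RR=S
after cmd 3 (t=18): FL=W FR=S RL=S RR=S
after cmd 4 (t=20): FL=S FR=S RL=S RR=W
after cmd 5 (t=24): FL=S FR=S RL=W RR=S
after cmd 6 (t=31): FL=S FR=W RL=S RR=S
after cmd 7 (t=34): FL=W FR=S RL=S RR=S


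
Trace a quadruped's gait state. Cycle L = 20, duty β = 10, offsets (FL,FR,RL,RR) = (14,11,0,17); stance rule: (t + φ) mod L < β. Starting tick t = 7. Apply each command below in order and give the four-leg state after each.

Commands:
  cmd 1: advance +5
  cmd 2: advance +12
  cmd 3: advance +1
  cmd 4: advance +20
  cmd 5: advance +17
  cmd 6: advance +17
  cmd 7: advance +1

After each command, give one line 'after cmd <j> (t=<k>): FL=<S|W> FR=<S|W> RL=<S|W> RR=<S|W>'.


after cmd 1 (t=12): FL=S FR=S RL=W RR=S
after cmd 2 (t=24): FL=W FR=W RL=S RR=S
after cmd 3 (t=25): FL=W FR=W RL=S RR=S
after cmd 4 (t=45): FL=W FR=W RL=S RR=S
after cmd 5 (t=62): FL=W FR=W RL=S RR=W
after cmd 6 (t=79): FL=W FR=W RL=W RR=W
after cmd 7 (t=80): FL=W FR=W RL=S RR=W

start t=7: FL=S FR=W RL=S RR=S
cmd 1: advance +5 → t=12, phase=(6,3,12,9) → FL=S FR=S RL=W RR=S
cmd 2: advance +12 → t=24, phase=(18,15,4,1) → FL=W FR=W RL=S RR=S
cmd 3: advance +1 → t=25, phase=(19,16,5,2) → FL=W FR=W RL=S RR=S
cmd 4: advance +20 → t=45, phase=(19,16,5,2) → FL=W FR=W RL=S RR=S
cmd 5: advance +17 → t=62, phase=(16,13,2,19) → FL=W FR=W RL=S RR=W
cmd 6: advance +17 → t=79, phase=(13,10,19,16) → FL=W FR=W RL=W RR=W
cmd 7: advance +1 → t=80, phase=(14,11,0,17) → FL=W FR=W RL=S RR=W


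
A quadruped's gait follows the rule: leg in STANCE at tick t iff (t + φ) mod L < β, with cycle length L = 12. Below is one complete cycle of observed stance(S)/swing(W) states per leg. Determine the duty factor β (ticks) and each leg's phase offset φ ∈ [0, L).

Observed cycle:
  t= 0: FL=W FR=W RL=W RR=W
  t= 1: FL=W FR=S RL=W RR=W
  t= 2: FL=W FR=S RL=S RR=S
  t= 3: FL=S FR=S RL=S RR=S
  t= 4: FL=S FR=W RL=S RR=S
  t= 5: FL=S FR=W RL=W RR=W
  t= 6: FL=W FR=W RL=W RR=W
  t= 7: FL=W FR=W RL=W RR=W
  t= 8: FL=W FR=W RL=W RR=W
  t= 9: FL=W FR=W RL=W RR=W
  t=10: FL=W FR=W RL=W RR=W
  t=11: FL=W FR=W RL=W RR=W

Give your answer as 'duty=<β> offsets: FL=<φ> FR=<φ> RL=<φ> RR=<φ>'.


duty=3 offsets: FL=9 FR=11 RL=10 RR=10

duty β = stance ticks per leg = 3
FL: stance ticks = 3; W→S at t=3 → φ=9
FR: stance ticks = 3; W→S at t=1 → φ=11
RL: stance ticks = 3; W→S at t=2 → φ=10
RR: stance ticks = 3; W→S at t=2 → φ=10


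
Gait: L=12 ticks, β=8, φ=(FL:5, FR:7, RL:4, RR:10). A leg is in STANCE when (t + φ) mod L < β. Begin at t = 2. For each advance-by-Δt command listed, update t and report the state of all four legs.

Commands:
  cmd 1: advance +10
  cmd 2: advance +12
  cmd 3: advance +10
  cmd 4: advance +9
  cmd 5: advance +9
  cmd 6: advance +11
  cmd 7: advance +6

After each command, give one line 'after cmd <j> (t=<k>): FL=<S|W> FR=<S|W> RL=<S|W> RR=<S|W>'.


start t=2: FL=S FR=W RL=S RR=S
cmd 1: advance +10 → t=12, phase=(5,7,4,10) → FL=S FR=S RL=S RR=W
cmd 2: advance +12 → t=24, phase=(5,7,4,10) → FL=S FR=S RL=S RR=W
cmd 3: advance +10 → t=34, phase=(3,5,2,8) → FL=S FR=S RL=S RR=W
cmd 4: advance +9 → t=43, phase=(0,2,11,5) → FL=S FR=S RL=W RR=S
cmd 5: advance +9 → t=52, phase=(9,11,8,2) → FL=W FR=W RL=W RR=S
cmd 6: advance +11 → t=63, phase=(8,10,7,1) → FL=W FR=W RL=S RR=S
cmd 7: advance +6 → t=69, phase=(2,4,1,7) → FL=S FR=S RL=S RR=S

after cmd 1 (t=12): FL=S FR=S RL=S RR=W
after cmd 2 (t=24): FL=S FR=S RL=S RR=W
after cmd 3 (t=34): FL=S FR=S RL=S RR=W
after cmd 4 (t=43): FL=S FR=S RL=W RR=S
after cmd 5 (t=52): FL=W FR=W RL=W RR=S
after cmd 6 (t=63): FL=W FR=W RL=S RR=S
after cmd 7 (t=69): FL=S FR=S RL=S RR=S
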